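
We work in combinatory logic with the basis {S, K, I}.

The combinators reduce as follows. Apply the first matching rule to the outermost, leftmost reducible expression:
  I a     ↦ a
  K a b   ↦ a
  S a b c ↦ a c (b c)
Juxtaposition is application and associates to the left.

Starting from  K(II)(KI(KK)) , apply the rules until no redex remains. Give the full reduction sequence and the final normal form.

Answer: normal form = I  (in 2 steps)

Working:
  start: K(II)(KI(KK))
  step 1: II
  step 2: I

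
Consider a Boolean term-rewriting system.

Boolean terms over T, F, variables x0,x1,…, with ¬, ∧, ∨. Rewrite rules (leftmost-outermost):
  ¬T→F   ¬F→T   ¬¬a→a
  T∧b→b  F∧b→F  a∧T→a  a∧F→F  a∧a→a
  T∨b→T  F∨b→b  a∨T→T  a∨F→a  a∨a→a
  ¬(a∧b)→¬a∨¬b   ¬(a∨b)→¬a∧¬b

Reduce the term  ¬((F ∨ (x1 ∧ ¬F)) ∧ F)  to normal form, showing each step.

  start: ¬((F ∨ (x1 ∧ ¬F)) ∧ F)
  [1] ¬(F ∨ (x1 ∧ ¬F)) ∨ ¬F
  [2] (¬F ∧ ¬(x1 ∧ ¬F)) ∨ ¬F
  [3] (T ∧ ¬(x1 ∧ ¬F)) ∨ ¬F
  [4] ¬(x1 ∧ ¬F) ∨ ¬F
  [5] (¬x1 ∨ ¬¬F) ∨ ¬F
  [6] (¬x1 ∨ F) ∨ ¬F
  [7] ¬x1 ∨ ¬F
  [8] ¬x1 ∨ T
  [9] T

Answer: normal form = T  (in 9 steps)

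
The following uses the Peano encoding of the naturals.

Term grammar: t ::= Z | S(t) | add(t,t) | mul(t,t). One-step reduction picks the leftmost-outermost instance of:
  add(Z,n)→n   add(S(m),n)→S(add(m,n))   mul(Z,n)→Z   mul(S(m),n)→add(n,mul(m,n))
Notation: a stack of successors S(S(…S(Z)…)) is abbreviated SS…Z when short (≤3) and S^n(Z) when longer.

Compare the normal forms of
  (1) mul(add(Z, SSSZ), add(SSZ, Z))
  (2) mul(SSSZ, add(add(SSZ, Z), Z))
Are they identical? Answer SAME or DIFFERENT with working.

Answer: SAME — A ⇓ S^6(Z), B ⇓ S^6(Z)

Derivation:
Term A:
  start: mul(add(Z, SSSZ), add(SSZ, Z))
  →1  mul(SSSZ, add(SSZ, Z))
  →2  add(add(SSZ, Z), mul(SSZ, add(SSZ, Z)))
  →3  add(S(add(SZ, Z)), mul(SSZ, add(SSZ, Z)))
  →4  S(add(add(SZ, Z), mul(SSZ, add(SSZ, Z))))
  →5  S(add(S(add(Z, Z)), mul(SSZ, add(SSZ, Z))))
  →6  S(S(add(add(Z, Z), mul(SSZ, add(SSZ, Z)))))
  →7  S(S(add(Z, mul(SSZ, add(SSZ, Z)))))
  →8  S(S(mul(SSZ, add(SSZ, Z))))
  →9  S(S(add(add(SSZ, Z), mul(SZ, add(SSZ, Z)))))
  →10  S(S(add(S(add(SZ, Z)), mul(SZ, add(SSZ, Z)))))
  →11  S(S(S(add(add(SZ, Z), mul(SZ, add(SSZ, Z))))))
  →12  S(S(S(add(S(add(Z, Z)), mul(SZ, add(SSZ, Z))))))
  →13  S(S(S(S(add(add(Z, Z), mul(SZ, add(SSZ, Z)))))))
  →14  S(S(S(S(add(Z, mul(SZ, add(SSZ, Z)))))))
  →15  S(S(S(S(mul(SZ, add(SSZ, Z))))))
  →16  S(S(S(S(add(add(SSZ, Z), mul(Z, add(SSZ, Z)))))))
  →17  S(S(S(S(add(S(add(SZ, Z)), mul(Z, add(SSZ, Z)))))))
  →18  S(S(S(S(S(add(add(SZ, Z), mul(Z, add(SSZ, Z))))))))
  →19  S(S(S(S(S(add(S(add(Z, Z)), mul(Z, add(SSZ, Z))))))))
  →20  S(S(S(S(S(S(add(add(Z, Z), mul(Z, add(SSZ, Z)))))))))
  →21  S(S(S(S(S(S(add(Z, mul(Z, add(SSZ, Z)))))))))
  →22  S(S(S(S(S(S(mul(Z, add(SSZ, Z))))))))
  →23  S^6(Z)

Term B:
  start: mul(SSSZ, add(add(SSZ, Z), Z))
  →1  add(add(add(SSZ, Z), Z), mul(SSZ, add(add(SSZ, Z), Z)))
  →2  add(add(S(add(SZ, Z)), Z), mul(SSZ, add(add(SSZ, Z), Z)))
  →3  add(S(add(add(SZ, Z), Z)), mul(SSZ, add(add(SSZ, Z), Z)))
  →4  S(add(add(add(SZ, Z), Z), mul(SSZ, add(add(SSZ, Z), Z))))
  →5  S(add(add(S(add(Z, Z)), Z), mul(SSZ, add(add(SSZ, Z), Z))))
  →6  S(add(S(add(add(Z, Z), Z)), mul(SSZ, add(add(SSZ, Z), Z))))
  →7  S(S(add(add(add(Z, Z), Z), mul(SSZ, add(add(SSZ, Z), Z)))))
  →8  S(S(add(add(Z, Z), mul(SSZ, add(add(SSZ, Z), Z)))))
  →9  S(S(add(Z, mul(SSZ, add(add(SSZ, Z), Z)))))
  →10  S(S(mul(SSZ, add(add(SSZ, Z), Z))))
  →11  S(S(add(add(add(SSZ, Z), Z), mul(SZ, add(add(SSZ, Z), Z)))))
  →12  S(S(add(add(S(add(SZ, Z)), Z), mul(SZ, add(add(SSZ, Z), Z)))))
  →13  S(S(add(S(add(add(SZ, Z), Z)), mul(SZ, add(add(SSZ, Z), Z)))))
  →14  S(S(S(add(add(add(SZ, Z), Z), mul(SZ, add(add(SSZ, Z), Z))))))
  →15  S(S(S(add(add(S(add(Z, Z)), Z), mul(SZ, add(add(SSZ, Z), Z))))))
  →16  S(S(S(add(S(add(add(Z, Z), Z)), mul(SZ, add(add(SSZ, Z), Z))))))
  →17  S(S(S(S(add(add(add(Z, Z), Z), mul(SZ, add(add(SSZ, Z), Z)))))))
  →18  S(S(S(S(add(add(Z, Z), mul(SZ, add(add(SSZ, Z), Z)))))))
  →19  S(S(S(S(add(Z, mul(SZ, add(add(SSZ, Z), Z)))))))
  →20  S(S(S(S(mul(SZ, add(add(SSZ, Z), Z))))))
  →21  S(S(S(S(add(add(add(SSZ, Z), Z), mul(Z, add(add(SSZ, Z), Z)))))))
  →22  S(S(S(S(add(add(S(add(SZ, Z)), Z), mul(Z, add(add(SSZ, Z), Z)))))))
  →23  S(S(S(S(add(S(add(add(SZ, Z), Z)), mul(Z, add(add(SSZ, Z), Z)))))))
  →24  S(S(S(S(S(add(add(add(SZ, Z), Z), mul(Z, add(add(SSZ, Z), Z))))))))
  →25  S(S(S(S(S(add(add(S(add(Z, Z)), Z), mul(Z, add(add(SSZ, Z), Z))))))))
  →26  S(S(S(S(S(add(S(add(add(Z, Z), Z)), mul(Z, add(add(SSZ, Z), Z))))))))
  →27  S(S(S(S(S(S(add(add(add(Z, Z), Z), mul(Z, add(add(SSZ, Z), Z)))))))))
  →28  S(S(S(S(S(S(add(add(Z, Z), mul(Z, add(add(SSZ, Z), Z)))))))))
  →29  S(S(S(S(S(S(add(Z, mul(Z, add(add(SSZ, Z), Z)))))))))
  →30  S(S(S(S(S(S(mul(Z, add(add(SSZ, Z), Z))))))))
  →31  S^6(Z)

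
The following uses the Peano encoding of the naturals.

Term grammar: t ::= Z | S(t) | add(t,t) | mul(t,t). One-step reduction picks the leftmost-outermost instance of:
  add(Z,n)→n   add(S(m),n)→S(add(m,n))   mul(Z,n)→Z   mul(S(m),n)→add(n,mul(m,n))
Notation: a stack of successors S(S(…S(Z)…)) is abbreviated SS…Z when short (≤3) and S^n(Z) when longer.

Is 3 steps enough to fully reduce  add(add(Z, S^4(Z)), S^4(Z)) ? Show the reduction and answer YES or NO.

Answer: NO — after 3 steps the term is S(S(add(SSZ, S^4(Z)))), not yet normal

Working:
  start: add(add(Z, S^4(Z)), S^4(Z))
  step 1: add(S^4(Z), S^4(Z))
  step 2: S(add(SSSZ, S^4(Z)))
  step 3: S(S(add(SSZ, S^4(Z))))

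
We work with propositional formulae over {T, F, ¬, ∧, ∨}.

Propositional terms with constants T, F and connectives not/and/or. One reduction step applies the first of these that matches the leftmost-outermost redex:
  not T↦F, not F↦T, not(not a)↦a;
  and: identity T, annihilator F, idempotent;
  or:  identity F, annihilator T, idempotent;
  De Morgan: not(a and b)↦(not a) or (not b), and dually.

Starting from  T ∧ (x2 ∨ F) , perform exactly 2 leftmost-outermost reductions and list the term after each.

  start: T ∧ (x2 ∨ F)
  [1] x2 ∨ F
  [2] x2

Answer: after 2 steps: x2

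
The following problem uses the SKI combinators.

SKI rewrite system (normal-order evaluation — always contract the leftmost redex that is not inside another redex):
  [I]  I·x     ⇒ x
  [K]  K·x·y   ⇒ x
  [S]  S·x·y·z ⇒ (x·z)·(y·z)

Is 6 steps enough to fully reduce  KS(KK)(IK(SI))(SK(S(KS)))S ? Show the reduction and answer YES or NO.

  start: KS(KK)(IK(SI))(SK(S(KS)))S
  step 1: S(IK(SI))(SK(S(KS)))S
  step 2: IK(SI)S(SK(S(KS))S)
  step 3: K(SI)S(SK(S(KS))S)
  step 4: SI(SK(S(KS))S)
  step 5: SI(KS(S(KS)S))
  step 6: SIS

Answer: YES — reaches normal form SIS in 6 ≤ 6 steps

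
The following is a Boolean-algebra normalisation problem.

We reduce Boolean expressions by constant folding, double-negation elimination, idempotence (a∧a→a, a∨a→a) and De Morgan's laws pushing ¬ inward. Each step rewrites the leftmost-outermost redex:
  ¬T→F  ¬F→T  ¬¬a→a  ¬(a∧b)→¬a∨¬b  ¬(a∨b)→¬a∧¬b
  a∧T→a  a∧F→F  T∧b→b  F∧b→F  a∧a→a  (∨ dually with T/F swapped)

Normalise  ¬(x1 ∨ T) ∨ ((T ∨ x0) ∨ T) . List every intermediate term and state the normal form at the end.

  start: ¬(x1 ∨ T) ∨ ((T ∨ x0) ∨ T)
  [1] (¬x1 ∧ ¬T) ∨ ((T ∨ x0) ∨ T)
  [2] (¬x1 ∧ F) ∨ ((T ∨ x0) ∨ T)
  [3] F ∨ ((T ∨ x0) ∨ T)
  [4] (T ∨ x0) ∨ T
  [5] T

Answer: normal form = T  (in 5 steps)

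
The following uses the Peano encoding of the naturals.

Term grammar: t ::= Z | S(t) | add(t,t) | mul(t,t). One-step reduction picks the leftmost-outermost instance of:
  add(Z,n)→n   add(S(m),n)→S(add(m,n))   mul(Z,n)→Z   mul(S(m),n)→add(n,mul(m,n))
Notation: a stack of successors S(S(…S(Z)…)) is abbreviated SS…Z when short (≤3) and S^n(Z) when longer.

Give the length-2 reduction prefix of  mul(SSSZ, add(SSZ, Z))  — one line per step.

  start: mul(SSSZ, add(SSZ, Z))
  step 1: add(add(SSZ, Z), mul(SSZ, add(SSZ, Z)))
  step 2: add(S(add(SZ, Z)), mul(SSZ, add(SSZ, Z)))

Answer: after 2 steps: add(S(add(SZ, Z)), mul(SSZ, add(SSZ, Z)))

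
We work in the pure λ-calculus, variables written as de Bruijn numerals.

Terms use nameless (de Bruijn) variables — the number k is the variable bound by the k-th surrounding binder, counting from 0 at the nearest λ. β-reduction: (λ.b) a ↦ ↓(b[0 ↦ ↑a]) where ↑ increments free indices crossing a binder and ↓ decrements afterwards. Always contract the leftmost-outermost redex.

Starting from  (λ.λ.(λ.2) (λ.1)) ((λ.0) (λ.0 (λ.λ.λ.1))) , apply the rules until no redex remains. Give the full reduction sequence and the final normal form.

Answer: normal form = λ.λ.0 (λ.λ.λ.1)  (in 3 steps)

Derivation:
  start: (λ.λ.(λ.2) (λ.1)) ((λ.0) (λ.0 (λ.λ.λ.1)))
  [1] λ.(λ.(λ.0) (λ.0 (λ.λ.λ.1))) (λ.1)
  [2] λ.(λ.0) (λ.0 (λ.λ.λ.1))
  [3] λ.λ.0 (λ.λ.λ.1)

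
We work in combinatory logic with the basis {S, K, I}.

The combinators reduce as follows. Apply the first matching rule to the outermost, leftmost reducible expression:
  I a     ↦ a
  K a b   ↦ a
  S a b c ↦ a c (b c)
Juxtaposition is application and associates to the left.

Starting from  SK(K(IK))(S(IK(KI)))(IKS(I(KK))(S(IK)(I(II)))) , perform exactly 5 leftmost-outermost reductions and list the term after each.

Answer: after 5 steps: S(K(KI))(S(S(IK)(I(II))))

Reduction:
  start: SK(K(IK))(S(IK(KI)))(IKS(I(KK))(S(IK)(I(II))))
  [1] K(S(IK(KI)))(K(IK)(S(IK(KI))))(IKS(I(KK))(S(IK)(I(II))))
  [2] S(IK(KI))(IKS(I(KK))(S(IK)(I(II))))
  [3] S(K(KI))(IKS(I(KK))(S(IK)(I(II))))
  [4] S(K(KI))(KS(I(KK))(S(IK)(I(II))))
  [5] S(K(KI))(S(S(IK)(I(II))))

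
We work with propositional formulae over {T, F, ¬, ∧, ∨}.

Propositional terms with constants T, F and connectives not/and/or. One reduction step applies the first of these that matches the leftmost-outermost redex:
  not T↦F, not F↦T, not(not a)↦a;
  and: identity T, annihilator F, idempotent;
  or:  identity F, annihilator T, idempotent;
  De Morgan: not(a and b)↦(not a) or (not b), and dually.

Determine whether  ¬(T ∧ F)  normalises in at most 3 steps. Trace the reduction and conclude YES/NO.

  start: ¬(T ∧ F)
  [1] ¬T ∨ ¬F
  [2] F ∨ ¬F
  [3] ¬F

Answer: NO — after 3 steps the term is ¬F, not yet normal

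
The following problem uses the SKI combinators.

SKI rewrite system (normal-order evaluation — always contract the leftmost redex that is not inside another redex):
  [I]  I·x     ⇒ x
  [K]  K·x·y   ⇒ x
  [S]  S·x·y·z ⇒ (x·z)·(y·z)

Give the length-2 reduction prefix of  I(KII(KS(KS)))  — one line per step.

Answer: after 2 steps: I(KS(KS))

Reduction:
  start: I(KII(KS(KS)))
  [1] KII(KS(KS))
  [2] I(KS(KS))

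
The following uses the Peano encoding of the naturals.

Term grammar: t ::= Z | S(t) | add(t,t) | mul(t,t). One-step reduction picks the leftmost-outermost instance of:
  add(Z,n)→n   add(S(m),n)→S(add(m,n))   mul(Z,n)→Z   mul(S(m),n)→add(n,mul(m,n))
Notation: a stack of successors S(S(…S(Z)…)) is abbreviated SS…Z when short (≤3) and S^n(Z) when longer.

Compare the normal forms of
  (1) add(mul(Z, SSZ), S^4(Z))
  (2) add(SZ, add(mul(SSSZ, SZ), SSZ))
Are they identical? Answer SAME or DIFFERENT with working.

Answer: DIFFERENT — A ⇓ S^4(Z), B ⇓ S^6(Z)

Derivation:
Term A:
  start: add(mul(Z, SSZ), S^4(Z))
  [1] add(Z, S^4(Z))
  [2] S^4(Z)

Term B:
  start: add(SZ, add(mul(SSSZ, SZ), SSZ))
  [1] S(add(Z, add(mul(SSSZ, SZ), SSZ)))
  [2] S(add(mul(SSSZ, SZ), SSZ))
  [3] S(add(add(SZ, mul(SSZ, SZ)), SSZ))
  [4] S(add(S(add(Z, mul(SSZ, SZ))), SSZ))
  [5] S(S(add(add(Z, mul(SSZ, SZ)), SSZ)))
  [6] S(S(add(mul(SSZ, SZ), SSZ)))
  [7] S(S(add(add(SZ, mul(SZ, SZ)), SSZ)))
  [8] S(S(add(S(add(Z, mul(SZ, SZ))), SSZ)))
  [9] S(S(S(add(add(Z, mul(SZ, SZ)), SSZ))))
  [10] S(S(S(add(mul(SZ, SZ), SSZ))))
  [11] S(S(S(add(add(SZ, mul(Z, SZ)), SSZ))))
  [12] S(S(S(add(S(add(Z, mul(Z, SZ))), SSZ))))
  [13] S(S(S(S(add(add(Z, mul(Z, SZ)), SSZ)))))
  [14] S(S(S(S(add(mul(Z, SZ), SSZ)))))
  [15] S(S(S(S(add(Z, SSZ)))))
  [16] S^6(Z)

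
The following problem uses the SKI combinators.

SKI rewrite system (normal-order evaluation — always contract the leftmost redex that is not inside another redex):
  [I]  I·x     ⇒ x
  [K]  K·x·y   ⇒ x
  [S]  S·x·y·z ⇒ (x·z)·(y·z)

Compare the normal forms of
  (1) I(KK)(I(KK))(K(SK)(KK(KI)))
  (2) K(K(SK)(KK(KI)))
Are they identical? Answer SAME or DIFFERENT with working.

Term A:
  start: I(KK)(I(KK))(K(SK)(KK(KI)))
  step 1: KK(I(KK))(K(SK)(KK(KI)))
  step 2: K(K(SK)(KK(KI)))
  step 3: K(SK)

Term B:
  start: K(K(SK)(KK(KI)))
  step 1: K(SK)

Answer: SAME — A ⇓ K(SK), B ⇓ K(SK)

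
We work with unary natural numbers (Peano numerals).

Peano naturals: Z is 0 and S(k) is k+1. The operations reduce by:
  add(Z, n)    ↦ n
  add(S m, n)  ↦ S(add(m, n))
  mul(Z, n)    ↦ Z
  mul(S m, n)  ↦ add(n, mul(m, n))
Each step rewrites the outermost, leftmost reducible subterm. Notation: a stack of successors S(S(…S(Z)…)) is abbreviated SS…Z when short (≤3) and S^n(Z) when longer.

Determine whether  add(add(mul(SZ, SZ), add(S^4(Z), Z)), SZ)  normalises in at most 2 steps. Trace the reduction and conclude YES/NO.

Answer: NO — after 2 steps the term is add(add(S(add(Z, mul(Z, SZ))), add(S^4(Z), Z)), SZ), not yet normal

Reduction:
  start: add(add(mul(SZ, SZ), add(S^4(Z), Z)), SZ)
  step 1: add(add(add(SZ, mul(Z, SZ)), add(S^4(Z), Z)), SZ)
  step 2: add(add(S(add(Z, mul(Z, SZ))), add(S^4(Z), Z)), SZ)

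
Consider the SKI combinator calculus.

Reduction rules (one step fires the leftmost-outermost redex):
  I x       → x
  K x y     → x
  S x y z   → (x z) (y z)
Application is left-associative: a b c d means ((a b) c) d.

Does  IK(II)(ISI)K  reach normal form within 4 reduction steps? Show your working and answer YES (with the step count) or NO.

Answer: YES — reaches normal form K in 4 ≤ 4 steps

Working:
  start: IK(II)(ISI)K
  →1  K(II)(ISI)K
  →2  IIK
  →3  IK
  →4  K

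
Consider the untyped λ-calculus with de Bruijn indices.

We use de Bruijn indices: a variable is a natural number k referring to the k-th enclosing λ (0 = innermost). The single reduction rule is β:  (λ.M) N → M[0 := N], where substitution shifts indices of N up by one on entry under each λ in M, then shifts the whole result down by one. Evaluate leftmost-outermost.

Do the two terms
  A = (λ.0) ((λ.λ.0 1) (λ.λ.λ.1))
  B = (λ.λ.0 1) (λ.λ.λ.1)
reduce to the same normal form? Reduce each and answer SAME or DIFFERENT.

Answer: SAME — A ⇓ λ.0 (λ.λ.λ.1), B ⇓ λ.0 (λ.λ.λ.1)

Working:
Term A:
  start: (λ.0) ((λ.λ.0 1) (λ.λ.λ.1))
  →1  (λ.λ.0 1) (λ.λ.λ.1)
  →2  λ.0 (λ.λ.λ.1)

Term B:
  start: (λ.λ.0 1) (λ.λ.λ.1)
  →1  λ.0 (λ.λ.λ.1)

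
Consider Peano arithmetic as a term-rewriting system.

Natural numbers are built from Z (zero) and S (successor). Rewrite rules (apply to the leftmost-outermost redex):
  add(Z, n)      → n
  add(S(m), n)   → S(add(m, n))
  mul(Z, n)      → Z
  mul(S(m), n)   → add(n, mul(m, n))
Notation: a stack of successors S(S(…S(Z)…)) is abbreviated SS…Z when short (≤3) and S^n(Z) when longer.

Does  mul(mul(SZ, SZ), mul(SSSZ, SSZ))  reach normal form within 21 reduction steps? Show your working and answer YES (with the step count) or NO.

  start: mul(mul(SZ, SZ), mul(SSSZ, SSZ))
  step 1: mul(add(SZ, mul(Z, SZ)), mul(SSSZ, SSZ))
  step 2: mul(S(add(Z, mul(Z, SZ))), mul(SSSZ, SSZ))
  step 3: add(mul(SSSZ, SSZ), mul(add(Z, mul(Z, SZ)), mul(SSSZ, SSZ)))
  step 4: add(add(SSZ, mul(SSZ, SSZ)), mul(add(Z, mul(Z, SZ)), mul(SSSZ, SSZ)))
  step 5: add(S(add(SZ, mul(SSZ, SSZ))), mul(add(Z, mul(Z, SZ)), mul(SSSZ, SSZ)))
  step 6: S(add(add(SZ, mul(SSZ, SSZ)), mul(add(Z, mul(Z, SZ)), mul(SSSZ, SSZ))))
  step 7: S(add(S(add(Z, mul(SSZ, SSZ))), mul(add(Z, mul(Z, SZ)), mul(SSSZ, SSZ))))
  step 8: S(S(add(add(Z, mul(SSZ, SSZ)), mul(add(Z, mul(Z, SZ)), mul(SSSZ, SSZ)))))
  step 9: S(S(add(mul(SSZ, SSZ), mul(add(Z, mul(Z, SZ)), mul(SSSZ, SSZ)))))
  step 10: S(S(add(add(SSZ, mul(SZ, SSZ)), mul(add(Z, mul(Z, SZ)), mul(SSSZ, SSZ)))))
  step 11: S(S(add(S(add(SZ, mul(SZ, SSZ))), mul(add(Z, mul(Z, SZ)), mul(SSSZ, SSZ)))))
  step 12: S(S(S(add(add(SZ, mul(SZ, SSZ)), mul(add(Z, mul(Z, SZ)), mul(SSSZ, SSZ))))))
  step 13: S(S(S(add(S(add(Z, mul(SZ, SSZ))), mul(add(Z, mul(Z, SZ)), mul(SSSZ, SSZ))))))
  step 14: S(S(S(S(add(add(Z, mul(SZ, SSZ)), mul(add(Z, mul(Z, SZ)), mul(SSSZ, SSZ)))))))
  step 15: S(S(S(S(add(mul(SZ, SSZ), mul(add(Z, mul(Z, SZ)), mul(SSSZ, SSZ)))))))
  step 16: S(S(S(S(add(add(SSZ, mul(Z, SSZ)), mul(add(Z, mul(Z, SZ)), mul(SSSZ, SSZ)))))))
  step 17: S(S(S(S(add(S(add(SZ, mul(Z, SSZ))), mul(add(Z, mul(Z, SZ)), mul(SSSZ, SSZ)))))))
  step 18: S(S(S(S(S(add(add(SZ, mul(Z, SSZ)), mul(add(Z, mul(Z, SZ)), mul(SSSZ, SSZ))))))))
  step 19: S(S(S(S(S(add(S(add(Z, mul(Z, SSZ))), mul(add(Z, mul(Z, SZ)), mul(SSSZ, SSZ))))))))
  step 20: S(S(S(S(S(S(add(add(Z, mul(Z, SSZ)), mul(add(Z, mul(Z, SZ)), mul(SSSZ, SSZ)))))))))
  step 21: S(S(S(S(S(S(add(mul(Z, SSZ), mul(add(Z, mul(Z, SZ)), mul(SSSZ, SSZ)))))))))

Answer: NO — after 21 steps the term is S(S(S(S(S(S(add(mul(Z, SSZ), mul(add(Z, mul(Z, SZ)), mul(SSSZ, SSZ))))))))), not yet normal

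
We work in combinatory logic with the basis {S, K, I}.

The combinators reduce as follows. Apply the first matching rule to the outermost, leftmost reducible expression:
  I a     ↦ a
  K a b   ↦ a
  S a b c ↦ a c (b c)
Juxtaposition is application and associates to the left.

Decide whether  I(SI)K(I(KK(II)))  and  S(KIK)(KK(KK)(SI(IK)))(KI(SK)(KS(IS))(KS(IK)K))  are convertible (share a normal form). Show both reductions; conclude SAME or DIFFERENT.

Answer: DIFFERENT — A ⇓ K(KK), B ⇓ S(SK)(SIK)

Derivation:
Term A:
  start: I(SI)K(I(KK(II)))
  [1] SIK(I(KK(II)))
  [2] I(I(KK(II)))(K(I(KK(II))))
  [3] I(KK(II))(K(I(KK(II))))
  [4] KK(II)(K(I(KK(II))))
  [5] K(K(I(KK(II))))
  [6] K(K(KK(II)))
  [7] K(KK)

Term B:
  start: S(KIK)(KK(KK)(SI(IK)))(KI(SK)(KS(IS))(KS(IK)K))
  [1] KIK(KI(SK)(KS(IS))(KS(IK)K))(KK(KK)(SI(IK))(KI(SK)(KS(IS))(KS(IK)K)))
  [2] I(KI(SK)(KS(IS))(KS(IK)K))(KK(KK)(SI(IK))(KI(SK)(KS(IS))(KS(IK)K)))
  [3] KI(SK)(KS(IS))(KS(IK)K)(KK(KK)(SI(IK))(KI(SK)(KS(IS))(KS(IK)K)))
  [4] I(KS(IS))(KS(IK)K)(KK(KK)(SI(IK))(KI(SK)(KS(IS))(KS(IK)K)))
  [5] KS(IS)(KS(IK)K)(KK(KK)(SI(IK))(KI(SK)(KS(IS))(KS(IK)K)))
  [6] S(KS(IK)K)(KK(KK)(SI(IK))(KI(SK)(KS(IS))(KS(IK)K)))
  [7] S(SK)(KK(KK)(SI(IK))(KI(SK)(KS(IS))(KS(IK)K)))
  [8] S(SK)(K(SI(IK))(KI(SK)(KS(IS))(KS(IK)K)))
  [9] S(SK)(SI(IK))
  [10] S(SK)(SIK)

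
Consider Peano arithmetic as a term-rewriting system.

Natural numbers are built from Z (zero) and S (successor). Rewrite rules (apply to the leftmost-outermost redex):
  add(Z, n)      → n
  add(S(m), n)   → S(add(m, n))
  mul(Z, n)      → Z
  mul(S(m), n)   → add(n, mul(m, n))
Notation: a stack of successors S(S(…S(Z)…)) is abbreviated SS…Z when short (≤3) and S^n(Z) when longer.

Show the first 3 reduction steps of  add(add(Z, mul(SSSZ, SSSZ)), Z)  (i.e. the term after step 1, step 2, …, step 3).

Answer: after 3 steps: add(S(add(SSZ, mul(SSZ, SSSZ))), Z)

Derivation:
  start: add(add(Z, mul(SSSZ, SSSZ)), Z)
  step 1: add(mul(SSSZ, SSSZ), Z)
  step 2: add(add(SSSZ, mul(SSZ, SSSZ)), Z)
  step 3: add(S(add(SSZ, mul(SSZ, SSSZ))), Z)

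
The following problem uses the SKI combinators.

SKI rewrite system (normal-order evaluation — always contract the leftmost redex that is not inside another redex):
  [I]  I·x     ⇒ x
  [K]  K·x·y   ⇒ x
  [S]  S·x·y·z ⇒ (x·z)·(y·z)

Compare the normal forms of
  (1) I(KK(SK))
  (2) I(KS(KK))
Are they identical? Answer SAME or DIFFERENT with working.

Answer: DIFFERENT — A ⇓ K, B ⇓ S

Derivation:
Term A:
  start: I(KK(SK))
  [1] KK(SK)
  [2] K

Term B:
  start: I(KS(KK))
  [1] KS(KK)
  [2] S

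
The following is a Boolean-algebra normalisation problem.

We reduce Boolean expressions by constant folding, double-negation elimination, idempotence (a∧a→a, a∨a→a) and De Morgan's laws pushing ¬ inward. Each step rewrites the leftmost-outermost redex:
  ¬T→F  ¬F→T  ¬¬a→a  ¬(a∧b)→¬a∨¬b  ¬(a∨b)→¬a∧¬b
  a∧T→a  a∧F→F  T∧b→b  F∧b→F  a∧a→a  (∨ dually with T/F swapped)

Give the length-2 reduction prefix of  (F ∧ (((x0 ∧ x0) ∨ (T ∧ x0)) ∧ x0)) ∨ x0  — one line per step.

  start: (F ∧ (((x0 ∧ x0) ∨ (T ∧ x0)) ∧ x0)) ∨ x0
  →1  F ∨ x0
  →2  x0

Answer: after 2 steps: x0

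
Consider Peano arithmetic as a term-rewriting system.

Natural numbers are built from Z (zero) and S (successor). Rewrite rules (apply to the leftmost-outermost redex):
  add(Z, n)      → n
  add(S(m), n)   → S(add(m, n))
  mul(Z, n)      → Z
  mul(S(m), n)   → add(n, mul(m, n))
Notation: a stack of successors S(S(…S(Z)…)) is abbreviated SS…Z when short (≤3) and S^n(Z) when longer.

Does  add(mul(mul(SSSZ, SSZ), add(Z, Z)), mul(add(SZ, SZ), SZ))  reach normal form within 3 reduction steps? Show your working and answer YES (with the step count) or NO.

  start: add(mul(mul(SSSZ, SSZ), add(Z, Z)), mul(add(SZ, SZ), SZ))
  →1  add(mul(add(SSZ, mul(SSZ, SSZ)), add(Z, Z)), mul(add(SZ, SZ), SZ))
  →2  add(mul(S(add(SZ, mul(SSZ, SSZ))), add(Z, Z)), mul(add(SZ, SZ), SZ))
  →3  add(add(add(Z, Z), mul(add(SZ, mul(SSZ, SSZ)), add(Z, Z))), mul(add(SZ, SZ), SZ))

Answer: NO — after 3 steps the term is add(add(add(Z, Z), mul(add(SZ, mul(SSZ, SSZ)), add(Z, Z))), mul(add(SZ, SZ), SZ)), not yet normal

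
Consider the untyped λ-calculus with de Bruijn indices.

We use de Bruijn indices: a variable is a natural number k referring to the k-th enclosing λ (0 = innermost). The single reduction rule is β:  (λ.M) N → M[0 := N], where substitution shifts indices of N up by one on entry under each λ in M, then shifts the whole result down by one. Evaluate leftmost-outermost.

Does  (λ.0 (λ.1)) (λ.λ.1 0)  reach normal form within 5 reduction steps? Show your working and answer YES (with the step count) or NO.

Answer: YES — reaches normal form λ.λ.λ.1 0 in 3 ≤ 5 steps

Reduction:
  start: (λ.0 (λ.1)) (λ.λ.1 0)
  [1] (λ.λ.1 0) (λ.λ.λ.1 0)
  [2] λ.(λ.λ.λ.1 0) 0
  [3] λ.λ.λ.1 0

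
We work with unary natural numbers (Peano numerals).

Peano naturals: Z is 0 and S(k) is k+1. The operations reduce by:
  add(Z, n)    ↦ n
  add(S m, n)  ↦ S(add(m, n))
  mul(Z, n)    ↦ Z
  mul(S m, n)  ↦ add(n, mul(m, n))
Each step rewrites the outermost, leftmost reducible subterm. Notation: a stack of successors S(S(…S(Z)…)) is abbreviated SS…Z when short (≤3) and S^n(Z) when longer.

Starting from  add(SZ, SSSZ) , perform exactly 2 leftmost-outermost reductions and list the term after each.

Answer: after 2 steps: S^4(Z)

Derivation:
  start: add(SZ, SSSZ)
  step 1: S(add(Z, SSSZ))
  step 2: S^4(Z)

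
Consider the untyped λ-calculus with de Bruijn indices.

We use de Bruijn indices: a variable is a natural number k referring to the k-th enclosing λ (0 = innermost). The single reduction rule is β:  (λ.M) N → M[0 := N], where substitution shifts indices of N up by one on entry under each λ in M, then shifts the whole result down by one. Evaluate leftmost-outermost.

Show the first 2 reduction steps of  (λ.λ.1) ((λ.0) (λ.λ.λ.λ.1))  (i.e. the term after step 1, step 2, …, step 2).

Answer: after 2 steps: λ.λ.λ.λ.λ.1

Derivation:
  start: (λ.λ.1) ((λ.0) (λ.λ.λ.λ.1))
  step 1: λ.(λ.0) (λ.λ.λ.λ.1)
  step 2: λ.λ.λ.λ.λ.1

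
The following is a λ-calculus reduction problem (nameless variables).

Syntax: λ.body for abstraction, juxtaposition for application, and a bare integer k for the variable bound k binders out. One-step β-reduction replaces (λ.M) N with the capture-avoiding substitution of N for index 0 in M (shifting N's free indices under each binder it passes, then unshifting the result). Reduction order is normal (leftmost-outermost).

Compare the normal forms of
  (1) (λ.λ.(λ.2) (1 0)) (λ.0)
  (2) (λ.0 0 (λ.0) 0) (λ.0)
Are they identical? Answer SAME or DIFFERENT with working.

Answer: DIFFERENT — A ⇓ λ.λ.0, B ⇓ λ.0

Working:
Term A:
  start: (λ.λ.(λ.2) (1 0)) (λ.0)
  [1] λ.(λ.λ.0) ((λ.0) 0)
  [2] λ.λ.0

Term B:
  start: (λ.0 0 (λ.0) 0) (λ.0)
  [1] (λ.0) (λ.0) (λ.0) (λ.0)
  [2] (λ.0) (λ.0) (λ.0)
  [3] (λ.0) (λ.0)
  [4] λ.0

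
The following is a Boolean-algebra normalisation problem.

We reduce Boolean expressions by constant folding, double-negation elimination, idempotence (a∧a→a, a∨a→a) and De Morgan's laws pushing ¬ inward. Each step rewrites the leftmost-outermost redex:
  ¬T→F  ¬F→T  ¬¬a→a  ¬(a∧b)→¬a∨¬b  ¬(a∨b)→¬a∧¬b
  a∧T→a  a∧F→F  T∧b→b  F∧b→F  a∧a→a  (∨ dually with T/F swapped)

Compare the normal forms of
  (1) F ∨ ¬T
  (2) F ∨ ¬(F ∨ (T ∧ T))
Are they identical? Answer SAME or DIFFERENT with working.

Term A:
  start: F ∨ ¬T
  [1] ¬T
  [2] F

Term B:
  start: F ∨ ¬(F ∨ (T ∧ T))
  [1] ¬(F ∨ (T ∧ T))
  [2] ¬F ∧ ¬(T ∧ T)
  [3] T ∧ ¬(T ∧ T)
  [4] ¬(T ∧ T)
  [5] ¬T ∨ ¬T
  [6] ¬T
  [7] F

Answer: SAME — A ⇓ F, B ⇓ F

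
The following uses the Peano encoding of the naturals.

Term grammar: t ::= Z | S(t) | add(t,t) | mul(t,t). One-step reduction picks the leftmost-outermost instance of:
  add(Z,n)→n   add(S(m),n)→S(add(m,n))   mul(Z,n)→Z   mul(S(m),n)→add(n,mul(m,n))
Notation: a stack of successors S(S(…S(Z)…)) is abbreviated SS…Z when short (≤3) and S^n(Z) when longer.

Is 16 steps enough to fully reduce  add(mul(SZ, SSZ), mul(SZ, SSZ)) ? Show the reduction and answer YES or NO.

  start: add(mul(SZ, SSZ), mul(SZ, SSZ))
  step 1: add(add(SSZ, mul(Z, SSZ)), mul(SZ, SSZ))
  step 2: add(S(add(SZ, mul(Z, SSZ))), mul(SZ, SSZ))
  step 3: S(add(add(SZ, mul(Z, SSZ)), mul(SZ, SSZ)))
  step 4: S(add(S(add(Z, mul(Z, SSZ))), mul(SZ, SSZ)))
  step 5: S(S(add(add(Z, mul(Z, SSZ)), mul(SZ, SSZ))))
  step 6: S(S(add(mul(Z, SSZ), mul(SZ, SSZ))))
  step 7: S(S(add(Z, mul(SZ, SSZ))))
  step 8: S(S(mul(SZ, SSZ)))
  step 9: S(S(add(SSZ, mul(Z, SSZ))))
  step 10: S(S(S(add(SZ, mul(Z, SSZ)))))
  step 11: S(S(S(S(add(Z, mul(Z, SSZ))))))
  step 12: S(S(S(S(mul(Z, SSZ)))))
  step 13: S^4(Z)

Answer: YES — reaches normal form S^4(Z) in 13 ≤ 16 steps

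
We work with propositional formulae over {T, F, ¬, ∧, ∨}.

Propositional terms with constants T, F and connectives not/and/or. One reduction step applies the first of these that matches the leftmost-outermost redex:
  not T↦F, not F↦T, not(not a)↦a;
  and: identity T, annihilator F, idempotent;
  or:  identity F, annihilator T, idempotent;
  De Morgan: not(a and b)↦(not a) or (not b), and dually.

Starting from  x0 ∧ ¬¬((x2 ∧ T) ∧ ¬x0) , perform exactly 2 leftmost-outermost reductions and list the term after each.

Answer: after 2 steps: x0 ∧ (x2 ∧ ¬x0)

Reduction:
  start: x0 ∧ ¬¬((x2 ∧ T) ∧ ¬x0)
  [1] x0 ∧ ((x2 ∧ T) ∧ ¬x0)
  [2] x0 ∧ (x2 ∧ ¬x0)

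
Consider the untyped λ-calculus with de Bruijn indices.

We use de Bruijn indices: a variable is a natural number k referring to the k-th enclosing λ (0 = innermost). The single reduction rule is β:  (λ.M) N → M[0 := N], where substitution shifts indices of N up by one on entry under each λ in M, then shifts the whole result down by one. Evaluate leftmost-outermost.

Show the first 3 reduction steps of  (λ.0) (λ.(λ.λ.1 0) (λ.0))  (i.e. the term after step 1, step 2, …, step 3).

  start: (λ.0) (λ.(λ.λ.1 0) (λ.0))
  [1] λ.(λ.λ.1 0) (λ.0)
  [2] λ.λ.(λ.0) 0
  [3] λ.λ.0

Answer: after 3 steps: λ.λ.0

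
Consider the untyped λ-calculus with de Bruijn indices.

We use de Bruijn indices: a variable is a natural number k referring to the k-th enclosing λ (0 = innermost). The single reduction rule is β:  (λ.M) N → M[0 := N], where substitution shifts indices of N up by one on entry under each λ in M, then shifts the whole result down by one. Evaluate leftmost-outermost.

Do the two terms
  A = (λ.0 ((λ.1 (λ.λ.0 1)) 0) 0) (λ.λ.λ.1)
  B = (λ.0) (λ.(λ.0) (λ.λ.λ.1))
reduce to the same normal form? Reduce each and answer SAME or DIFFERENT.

Term A:
  start: (λ.0 ((λ.1 (λ.λ.0 1)) 0) 0) (λ.λ.λ.1)
  [1] (λ.λ.λ.1) ((λ.(λ.λ.λ.1) (λ.λ.0 1)) (λ.λ.λ.1)) (λ.λ.λ.1)
  [2] (λ.λ.1) (λ.λ.λ.1)
  [3] λ.λ.λ.λ.1

Term B:
  start: (λ.0) (λ.(λ.0) (λ.λ.λ.1))
  [1] λ.(λ.0) (λ.λ.λ.1)
  [2] λ.λ.λ.λ.1

Answer: SAME — A ⇓ λ.λ.λ.λ.1, B ⇓ λ.λ.λ.λ.1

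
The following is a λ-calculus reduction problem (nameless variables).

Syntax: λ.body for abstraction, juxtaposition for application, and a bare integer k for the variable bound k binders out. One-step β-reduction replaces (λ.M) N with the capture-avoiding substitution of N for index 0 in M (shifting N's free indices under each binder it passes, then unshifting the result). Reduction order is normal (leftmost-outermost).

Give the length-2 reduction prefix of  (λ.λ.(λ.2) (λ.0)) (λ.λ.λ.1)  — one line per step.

Answer: after 2 steps: λ.λ.λ.λ.1

Reduction:
  start: (λ.λ.(λ.2) (λ.0)) (λ.λ.λ.1)
  →1  λ.(λ.λ.λ.λ.1) (λ.0)
  →2  λ.λ.λ.λ.1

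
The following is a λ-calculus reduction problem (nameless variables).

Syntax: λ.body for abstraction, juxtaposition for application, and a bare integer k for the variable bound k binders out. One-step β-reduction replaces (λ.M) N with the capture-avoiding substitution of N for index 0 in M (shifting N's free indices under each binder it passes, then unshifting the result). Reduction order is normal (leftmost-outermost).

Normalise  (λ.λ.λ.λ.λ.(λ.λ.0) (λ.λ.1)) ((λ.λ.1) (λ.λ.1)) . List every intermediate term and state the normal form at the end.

  start: (λ.λ.λ.λ.λ.(λ.λ.0) (λ.λ.1)) ((λ.λ.1) (λ.λ.1))
  [1] λ.λ.λ.λ.(λ.λ.0) (λ.λ.1)
  [2] λ.λ.λ.λ.λ.0

Answer: normal form = λ.λ.λ.λ.λ.0  (in 2 steps)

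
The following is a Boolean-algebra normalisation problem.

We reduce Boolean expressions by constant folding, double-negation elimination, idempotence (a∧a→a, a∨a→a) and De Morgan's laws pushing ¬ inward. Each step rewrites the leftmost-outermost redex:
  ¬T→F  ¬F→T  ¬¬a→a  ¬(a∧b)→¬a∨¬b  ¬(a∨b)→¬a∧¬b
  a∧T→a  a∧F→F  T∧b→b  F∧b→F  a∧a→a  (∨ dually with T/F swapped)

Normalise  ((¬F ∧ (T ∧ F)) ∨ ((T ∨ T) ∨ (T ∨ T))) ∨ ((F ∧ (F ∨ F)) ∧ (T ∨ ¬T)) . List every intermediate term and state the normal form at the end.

Answer: normal form = T  (in 7 steps)

Derivation:
  start: ((¬F ∧ (T ∧ F)) ∨ ((T ∨ T) ∨ (T ∨ T))) ∨ ((F ∧ (F ∨ F)) ∧ (T ∨ ¬T))
  →1  ((T ∧ (T ∧ F)) ∨ ((T ∨ T) ∨ (T ∨ T))) ∨ ((F ∧ (F ∨ F)) ∧ (T ∨ ¬T))
  →2  ((T ∧ F) ∨ ((T ∨ T) ∨ (T ∨ T))) ∨ ((F ∧ (F ∨ F)) ∧ (T ∨ ¬T))
  →3  (F ∨ ((T ∨ T) ∨ (T ∨ T))) ∨ ((F ∧ (F ∨ F)) ∧ (T ∨ ¬T))
  →4  ((T ∨ T) ∨ (T ∨ T)) ∨ ((F ∧ (F ∨ F)) ∧ (T ∨ ¬T))
  →5  (T ∨ T) ∨ ((F ∧ (F ∨ F)) ∧ (T ∨ ¬T))
  →6  T ∨ ((F ∧ (F ∨ F)) ∧ (T ∨ ¬T))
  →7  T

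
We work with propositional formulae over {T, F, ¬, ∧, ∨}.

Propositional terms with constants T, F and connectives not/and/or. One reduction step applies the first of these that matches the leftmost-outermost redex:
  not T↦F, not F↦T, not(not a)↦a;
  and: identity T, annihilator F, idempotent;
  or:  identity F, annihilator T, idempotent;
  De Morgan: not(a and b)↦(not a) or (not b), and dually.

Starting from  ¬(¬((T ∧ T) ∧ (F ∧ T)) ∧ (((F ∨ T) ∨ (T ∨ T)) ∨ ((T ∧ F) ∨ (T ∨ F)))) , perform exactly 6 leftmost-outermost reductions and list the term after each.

  start: ¬(¬((T ∧ T) ∧ (F ∧ T)) ∧ (((F ∨ T) ∨ (T ∨ T)) ∨ ((T ∧ F) ∨ (T ∨ F))))
  →1  ¬¬((T ∧ T) ∧ (F ∧ T)) ∨ ¬(((F ∨ T) ∨ (T ∨ T)) ∨ ((T ∧ F) ∨ (T ∨ F)))
  →2  ((T ∧ T) ∧ (F ∧ T)) ∨ ¬(((F ∨ T) ∨ (T ∨ T)) ∨ ((T ∧ F) ∨ (T ∨ F)))
  →3  (T ∧ (F ∧ T)) ∨ ¬(((F ∨ T) ∨ (T ∨ T)) ∨ ((T ∧ F) ∨ (T ∨ F)))
  →4  (F ∧ T) ∨ ¬(((F ∨ T) ∨ (T ∨ T)) ∨ ((T ∧ F) ∨ (T ∨ F)))
  →5  F ∨ ¬(((F ∨ T) ∨ (T ∨ T)) ∨ ((T ∧ F) ∨ (T ∨ F)))
  →6  ¬(((F ∨ T) ∨ (T ∨ T)) ∨ ((T ∧ F) ∨ (T ∨ F)))

Answer: after 6 steps: ¬(((F ∨ T) ∨ (T ∨ T)) ∨ ((T ∧ F) ∨ (T ∨ F)))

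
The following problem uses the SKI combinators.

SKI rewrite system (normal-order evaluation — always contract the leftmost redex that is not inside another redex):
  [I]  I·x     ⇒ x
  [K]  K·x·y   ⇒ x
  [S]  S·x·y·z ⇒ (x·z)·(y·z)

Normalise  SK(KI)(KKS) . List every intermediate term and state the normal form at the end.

Answer: normal form = K  (in 3 steps)

Derivation:
  start: SK(KI)(KKS)
  →1  K(KKS)(KI(KKS))
  →2  KKS
  →3  K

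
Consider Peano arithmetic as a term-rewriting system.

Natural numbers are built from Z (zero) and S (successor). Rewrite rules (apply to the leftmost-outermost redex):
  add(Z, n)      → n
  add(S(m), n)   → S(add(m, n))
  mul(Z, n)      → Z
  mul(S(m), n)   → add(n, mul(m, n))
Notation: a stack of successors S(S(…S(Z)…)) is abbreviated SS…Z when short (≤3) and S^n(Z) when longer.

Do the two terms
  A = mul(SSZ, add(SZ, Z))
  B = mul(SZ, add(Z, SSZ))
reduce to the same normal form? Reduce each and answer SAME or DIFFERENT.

Answer: SAME — A ⇓ SSZ, B ⇓ SSZ

Derivation:
Term A:
  start: mul(SSZ, add(SZ, Z))
  →1  add(add(SZ, Z), mul(SZ, add(SZ, Z)))
  →2  add(S(add(Z, Z)), mul(SZ, add(SZ, Z)))
  →3  S(add(add(Z, Z), mul(SZ, add(SZ, Z))))
  →4  S(add(Z, mul(SZ, add(SZ, Z))))
  →5  S(mul(SZ, add(SZ, Z)))
  →6  S(add(add(SZ, Z), mul(Z, add(SZ, Z))))
  →7  S(add(S(add(Z, Z)), mul(Z, add(SZ, Z))))
  →8  S(S(add(add(Z, Z), mul(Z, add(SZ, Z)))))
  →9  S(S(add(Z, mul(Z, add(SZ, Z)))))
  →10  S(S(mul(Z, add(SZ, Z))))
  →11  SSZ

Term B:
  start: mul(SZ, add(Z, SSZ))
  →1  add(add(Z, SSZ), mul(Z, add(Z, SSZ)))
  →2  add(SSZ, mul(Z, add(Z, SSZ)))
  →3  S(add(SZ, mul(Z, add(Z, SSZ))))
  →4  S(S(add(Z, mul(Z, add(Z, SSZ)))))
  →5  S(S(mul(Z, add(Z, SSZ))))
  →6  SSZ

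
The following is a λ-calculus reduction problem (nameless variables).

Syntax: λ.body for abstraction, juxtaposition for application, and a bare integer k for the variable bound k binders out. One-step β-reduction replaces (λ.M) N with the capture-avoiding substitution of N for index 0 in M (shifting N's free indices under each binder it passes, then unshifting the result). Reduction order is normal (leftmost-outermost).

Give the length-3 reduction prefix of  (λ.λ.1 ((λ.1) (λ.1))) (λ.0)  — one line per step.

  start: (λ.λ.1 ((λ.1) (λ.1))) (λ.0)
  →1  λ.(λ.0) ((λ.1) (λ.1))
  →2  λ.(λ.1) (λ.1)
  →3  λ.0

Answer: after 3 steps: λ.0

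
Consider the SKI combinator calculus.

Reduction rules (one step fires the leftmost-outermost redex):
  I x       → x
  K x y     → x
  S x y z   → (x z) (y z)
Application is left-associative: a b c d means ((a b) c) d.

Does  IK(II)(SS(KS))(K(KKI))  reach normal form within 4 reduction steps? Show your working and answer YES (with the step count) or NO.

  start: IK(II)(SS(KS))(K(KKI))
  [1] K(II)(SS(KS))(K(KKI))
  [2] II(K(KKI))
  [3] I(K(KKI))
  [4] K(KKI)

Answer: NO — after 4 steps the term is K(KKI), not yet normal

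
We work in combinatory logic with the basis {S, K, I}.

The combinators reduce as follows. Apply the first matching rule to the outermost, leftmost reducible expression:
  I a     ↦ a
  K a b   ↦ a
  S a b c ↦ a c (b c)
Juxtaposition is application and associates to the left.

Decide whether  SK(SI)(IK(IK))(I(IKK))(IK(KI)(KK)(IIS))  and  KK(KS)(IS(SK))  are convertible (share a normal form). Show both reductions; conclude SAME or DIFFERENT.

Term A:
  start: SK(SI)(IK(IK))(I(IKK))(IK(KI)(KK)(IIS))
  step 1: K(IK(IK))(SI(IK(IK)))(I(IKK))(IK(KI)(KK)(IIS))
  step 2: IK(IK)(I(IKK))(IK(KI)(KK)(IIS))
  step 3: K(IK)(I(IKK))(IK(KI)(KK)(IIS))
  step 4: IK(IK(KI)(KK)(IIS))
  step 5: K(IK(KI)(KK)(IIS))
  step 6: K(K(KI)(KK)(IIS))
  step 7: K(KI(IIS))
  step 8: KI

Term B:
  start: KK(KS)(IS(SK))
  step 1: K(IS(SK))
  step 2: K(S(SK))

Answer: DIFFERENT — A ⇓ KI, B ⇓ K(S(SK))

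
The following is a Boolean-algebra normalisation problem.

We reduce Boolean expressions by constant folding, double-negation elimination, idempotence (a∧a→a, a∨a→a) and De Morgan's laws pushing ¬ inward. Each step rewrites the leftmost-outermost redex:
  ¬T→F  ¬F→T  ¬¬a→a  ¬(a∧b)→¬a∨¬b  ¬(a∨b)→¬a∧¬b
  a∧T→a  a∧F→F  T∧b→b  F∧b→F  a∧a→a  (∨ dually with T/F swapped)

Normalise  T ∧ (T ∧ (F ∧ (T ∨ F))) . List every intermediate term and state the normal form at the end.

Answer: normal form = F  (in 3 steps)

Reduction:
  start: T ∧ (T ∧ (F ∧ (T ∨ F)))
  step 1: T ∧ (F ∧ (T ∨ F))
  step 2: F ∧ (T ∨ F)
  step 3: F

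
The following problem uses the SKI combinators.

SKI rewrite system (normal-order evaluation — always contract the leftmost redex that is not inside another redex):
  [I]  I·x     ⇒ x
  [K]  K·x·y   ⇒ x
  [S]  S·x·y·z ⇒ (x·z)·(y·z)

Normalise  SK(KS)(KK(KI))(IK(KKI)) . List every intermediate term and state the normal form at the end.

  start: SK(KS)(KK(KI))(IK(KKI))
  step 1: K(KK(KI))(KS(KK(KI)))(IK(KKI))
  step 2: KK(KI)(IK(KKI))
  step 3: K(IK(KKI))
  step 4: K(K(KKI))
  step 5: K(KK)

Answer: normal form = K(KK)  (in 5 steps)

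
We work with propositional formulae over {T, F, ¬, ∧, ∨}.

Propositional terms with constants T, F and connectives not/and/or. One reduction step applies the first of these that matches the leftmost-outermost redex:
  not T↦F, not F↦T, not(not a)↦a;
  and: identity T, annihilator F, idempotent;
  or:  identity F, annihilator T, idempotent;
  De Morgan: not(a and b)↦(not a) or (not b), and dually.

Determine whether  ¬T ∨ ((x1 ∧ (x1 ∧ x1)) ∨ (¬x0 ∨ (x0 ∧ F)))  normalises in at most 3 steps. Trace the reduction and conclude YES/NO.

Answer: NO — after 3 steps the term is (x1 ∧ x1) ∨ (¬x0 ∨ (x0 ∧ F)), not yet normal

Derivation:
  start: ¬T ∨ ((x1 ∧ (x1 ∧ x1)) ∨ (¬x0 ∨ (x0 ∧ F)))
  →1  F ∨ ((x1 ∧ (x1 ∧ x1)) ∨ (¬x0 ∨ (x0 ∧ F)))
  →2  (x1 ∧ (x1 ∧ x1)) ∨ (¬x0 ∨ (x0 ∧ F))
  →3  (x1 ∧ x1) ∨ (¬x0 ∨ (x0 ∧ F))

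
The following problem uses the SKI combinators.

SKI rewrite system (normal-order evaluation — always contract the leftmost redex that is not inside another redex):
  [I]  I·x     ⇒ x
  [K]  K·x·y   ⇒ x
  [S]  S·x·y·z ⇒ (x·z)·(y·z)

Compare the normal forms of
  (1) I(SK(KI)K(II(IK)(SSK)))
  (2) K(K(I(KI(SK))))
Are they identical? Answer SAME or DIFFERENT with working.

Answer: DIFFERENT — A ⇓ K(K(SSK)), B ⇓ K(KI)

Derivation:
Term A:
  start: I(SK(KI)K(II(IK)(SSK)))
  →1  SK(KI)K(II(IK)(SSK))
  →2  KK(KIK)(II(IK)(SSK))
  →3  K(II(IK)(SSK))
  →4  K(I(IK)(SSK))
  →5  K(IK(SSK))
  →6  K(K(SSK))

Term B:
  start: K(K(I(KI(SK))))
  →1  K(K(KI(SK)))
  →2  K(KI)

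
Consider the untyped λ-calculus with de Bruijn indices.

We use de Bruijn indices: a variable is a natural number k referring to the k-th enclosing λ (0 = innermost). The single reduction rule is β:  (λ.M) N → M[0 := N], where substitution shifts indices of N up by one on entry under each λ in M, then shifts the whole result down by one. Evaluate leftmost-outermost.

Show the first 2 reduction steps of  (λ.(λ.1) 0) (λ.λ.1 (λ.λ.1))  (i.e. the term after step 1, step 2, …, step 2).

  start: (λ.(λ.1) 0) (λ.λ.1 (λ.λ.1))
  →1  (λ.λ.λ.1 (λ.λ.1)) (λ.λ.1 (λ.λ.1))
  →2  λ.λ.1 (λ.λ.1)

Answer: after 2 steps: λ.λ.1 (λ.λ.1)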